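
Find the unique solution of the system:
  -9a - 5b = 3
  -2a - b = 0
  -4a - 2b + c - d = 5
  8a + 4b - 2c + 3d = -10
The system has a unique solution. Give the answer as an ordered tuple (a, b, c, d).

(3, -6, 5, 0)

Form the augmented matrix and row-reduce:
  [ -9  -5   0   0  |    3 ]
  [ -2  -1   0   0  |    0 ]
  [ -4  -2   1  -1  |    5 ]
  [  8   4  -2   3  |  -10 ]
ρ1 -> -1/9·ρ1
  [  1  5/9   0   0  |  -1/3 ]
  [ -2   -1   0   0  |     0 ]
  [ -4   -2   1  -1  |     5 ]
  [  8    4  -2   3  |   -10 ]
ρ2 -> ρ2 + 2·ρ1
  [  1  5/9   0   0  |  -1/3 ]
  [  0  1/9   0   0  |  -2/3 ]
  [ -4   -2   1  -1  |     5 ]
  [  8    4  -2   3  |   -10 ]
ρ3 -> ρ3 + 4·ρ1
  [ 1  5/9   0   0  |  -1/3 ]
  [ 0  1/9   0   0  |  -2/3 ]
  [ 0  2/9   1  -1  |  11/3 ]
  [ 8    4  -2   3  |   -10 ]
ρ4 -> ρ4 − 8·ρ1
  [ 1   5/9   0   0  |   -1/3 ]
  [ 0   1/9   0   0  |   -2/3 ]
  [ 0   2/9   1  -1  |   11/3 ]
  [ 0  -4/9  -2   3  |  -22/3 ]
ρ2 -> 9·ρ2
  [ 1   5/9   0   0  |   -1/3 ]
  [ 0     1   0   0  |     -6 ]
  [ 0   2/9   1  -1  |   11/3 ]
  [ 0  -4/9  -2   3  |  -22/3 ]
ρ3 -> ρ3 − 2/9·ρ2
  [ 1   5/9   0   0  |   -1/3 ]
  [ 0     1   0   0  |     -6 ]
  [ 0     0   1  -1  |      5 ]
  [ 0  -4/9  -2   3  |  -22/3 ]
ρ4 -> ρ4 + 4/9·ρ2
  [ 1  5/9   0   0  |  -1/3 ]
  [ 0    1   0   0  |    -6 ]
  [ 0    0   1  -1  |     5 ]
  [ 0    0  -2   3  |   -10 ]
ρ4 -> ρ4 + 2·ρ3
  [ 1  5/9  0   0  |  -1/3 ]
  [ 0    1  0   0  |    -6 ]
  [ 0    0  1  -1  |     5 ]
  [ 0    0  0   1  |     0 ]
ρ3 -> ρ3 + ρ4
  [ 1  5/9  0  0  |  -1/3 ]
  [ 0    1  0  0  |    -6 ]
  [ 0    0  1  0  |     5 ]
  [ 0    0  0  1  |     0 ]
ρ1 -> ρ1 − 5/9·ρ2
  [ 1  0  0  0  |   3 ]
  [ 0  1  0  0  |  -6 ]
  [ 0  0  1  0  |   5 ]
  [ 0  0  0  1  |   0 ]
Reading off the last column: a = 3, b = -6, c = 5, d = 0.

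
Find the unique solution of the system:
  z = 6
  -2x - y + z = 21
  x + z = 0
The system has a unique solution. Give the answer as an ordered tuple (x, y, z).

Form the augmented matrix and row-reduce:
  [  0   0  1  |   6 ]
  [ -2  -1  1  |  21 ]
  [  1   0  1  |   0 ]
Swap ρ1 and ρ2.
  [ -2  -1  1  |  21 ]
  [  0   0  1  |   6 ]
  [  1   0  1  |   0 ]
Multiply ρ1 by -1/2.
  [ 1  1/2  -1/2  |  -21/2 ]
  [ 0    0     1  |      6 ]
  [ 1    0     1  |      0 ]
Subtract ρ1 from ρ3.
  [ 1   1/2  -1/2  |  -21/2 ]
  [ 0     0     1  |      6 ]
  [ 0  -1/2   3/2  |   21/2 ]
Swap ρ2 and ρ3.
  [ 1   1/2  -1/2  |  -21/2 ]
  [ 0  -1/2   3/2  |   21/2 ]
  [ 0     0     1  |      6 ]
Multiply ρ2 by -2.
  [ 1  1/2  -1/2  |  -21/2 ]
  [ 0    1    -3  |    -21 ]
  [ 0    0     1  |      6 ]
Add 3 times ρ3 to ρ2.
  [ 1  1/2  -1/2  |  -21/2 ]
  [ 0    1     0  |     -3 ]
  [ 0    0     1  |      6 ]
Add 1/2 times ρ3 to ρ1.
  [ 1  1/2  0  |  -15/2 ]
  [ 0    1  0  |     -3 ]
  [ 0    0  1  |      6 ]
Subtract 1/2 times ρ2 from ρ1.
  [ 1  0  0  |  -6 ]
  [ 0  1  0  |  -3 ]
  [ 0  0  1  |   6 ]
Reading off the last column: x = -6, y = -3, z = 6.

(-6, -3, 6)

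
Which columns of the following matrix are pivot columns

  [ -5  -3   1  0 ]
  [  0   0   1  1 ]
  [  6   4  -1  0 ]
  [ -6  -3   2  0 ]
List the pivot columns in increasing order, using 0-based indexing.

0, 1, 2, 3

R1 := -1/5·R1
  [  1  3/5  -1/5  0 ]
  [  0    0     1  1 ]
  [  6    4    -1  0 ]
  [ -6   -3     2  0 ]
R3 := R3 − 6·R1
  [  1  3/5  -1/5  0 ]
  [  0    0     1  1 ]
  [  0  2/5   1/5  0 ]
  [ -6   -3     2  0 ]
R4 := R4 + 6·R1
  [ 1  3/5  -1/5  0 ]
  [ 0    0     1  1 ]
  [ 0  2/5   1/5  0 ]
  [ 0  3/5   4/5  0 ]
R2 ↔ R3
  [ 1  3/5  -1/5  0 ]
  [ 0  2/5   1/5  0 ]
  [ 0    0     1  1 ]
  [ 0  3/5   4/5  0 ]
R2 := 5/2·R2
  [ 1  3/5  -1/5  0 ]
  [ 0    1   1/2  0 ]
  [ 0    0     1  1 ]
  [ 0  3/5   4/5  0 ]
R4 := R4 − 3/5·R2
  [ 1  3/5  -1/5  0 ]
  [ 0    1   1/2  0 ]
  [ 0    0     1  1 ]
  [ 0    0   1/2  0 ]
R4 := R4 − 1/2·R3
  [ 1  3/5  -1/5     0 ]
  [ 0    1   1/2     0 ]
  [ 0    0     1     1 ]
  [ 0    0     0  -1/2 ]
R4 := -2·R4
  [ 1  3/5  -1/5  0 ]
  [ 0    1   1/2  0 ]
  [ 0    0     1  1 ]
  [ 0    0     0  1 ]
R3 := R3 − R4
  [ 1  3/5  -1/5  0 ]
  [ 0    1   1/2  0 ]
  [ 0    0     1  0 ]
  [ 0    0     0  1 ]
R2 := R2 − 1/2·R3
  [ 1  3/5  -1/5  0 ]
  [ 0    1     0  0 ]
  [ 0    0     1  0 ]
  [ 0    0     0  1 ]
R1 := R1 + 1/5·R3
  [ 1  3/5  0  0 ]
  [ 0    1  0  0 ]
  [ 0    0  1  0 ]
  [ 0    0  0  1 ]
R1 := R1 − 3/5·R2
  [ 1  0  0  0 ]
  [ 0  1  0  0 ]
  [ 0  0  1  0 ]
  [ 0  0  0  1 ]
Pivot columns are the columns containing a leading 1.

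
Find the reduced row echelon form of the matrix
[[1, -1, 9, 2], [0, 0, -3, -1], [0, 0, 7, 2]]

r2 -> -1/3·r2
r3 -> r3 − 7·r2
r3 -> -3·r3
r2 -> r2 − 1/3·r3
r1 -> r1 − 2·r3
r1 -> r1 − 9·r2

[[1, -1, 0, 0], [0, 0, 1, 0], [0, 0, 0, 1]]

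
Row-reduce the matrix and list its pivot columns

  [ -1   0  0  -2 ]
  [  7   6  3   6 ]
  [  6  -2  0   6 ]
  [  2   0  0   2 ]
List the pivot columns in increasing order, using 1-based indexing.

1, 2, 3, 4

Multiply R1 by -1.
Subtract 7 times R1 from R2.
Subtract 6 times R1 from R3.
Subtract 2 times R1 from R4.
Multiply R2 by 1/6.
Add 2 times R2 to R3.
Multiply R4 by -1/2.
Add 26/3 times R4 to R3.
Add 4/3 times R4 to R2.
Subtract 2 times R4 from R1.
Subtract 1/2 times R3 from R2.
Pivot columns are the columns containing a leading 1.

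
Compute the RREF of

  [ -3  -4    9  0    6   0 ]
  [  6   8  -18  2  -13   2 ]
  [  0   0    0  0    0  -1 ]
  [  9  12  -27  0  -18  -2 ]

R1 → -1/3·R1
  [ 1  4/3   -3  0   -2   0 ]
  [ 6    8  -18  2  -13   2 ]
  [ 0    0    0  0    0  -1 ]
  [ 9   12  -27  0  -18  -2 ]
R2 → R2 − 6·R1
  [ 1  4/3   -3  0   -2   0 ]
  [ 0    0    0  2   -1   2 ]
  [ 0    0    0  0    0  -1 ]
  [ 9   12  -27  0  -18  -2 ]
R4 → R4 − 9·R1
  [ 1  4/3  -3  0  -2   0 ]
  [ 0    0   0  2  -1   2 ]
  [ 0    0   0  0   0  -1 ]
  [ 0    0   0  0   0  -2 ]
R2 → 1/2·R2
  [ 1  4/3  -3  0    -2   0 ]
  [ 0    0   0  1  -1/2   1 ]
  [ 0    0   0  0     0  -1 ]
  [ 0    0   0  0     0  -2 ]
R3 → -1·R3
  [ 1  4/3  -3  0    -2   0 ]
  [ 0    0   0  1  -1/2   1 ]
  [ 0    0   0  0     0   1 ]
  [ 0    0   0  0     0  -2 ]
R4 → R4 + 2·R3
  [ 1  4/3  -3  0    -2  0 ]
  [ 0    0   0  1  -1/2  1 ]
  [ 0    0   0  0     0  1 ]
  [ 0    0   0  0     0  0 ]
R2 → R2 − R3
  [ 1  4/3  -3  0    -2  0 ]
  [ 0    0   0  1  -1/2  0 ]
  [ 0    0   0  0     0  1 ]
  [ 0    0   0  0     0  0 ]

[[1, 4/3, -3, 0, -2, 0], [0, 0, 0, 1, -1/2, 0], [0, 0, 0, 0, 0, 1], [0, 0, 0, 0, 0, 0]]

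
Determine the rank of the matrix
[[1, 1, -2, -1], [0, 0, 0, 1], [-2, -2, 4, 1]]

rank = 2

Add 2 times r1 to r3.
Add r2 to r3.
Add r2 to r1.
The reduced form has 2 nonzero rows.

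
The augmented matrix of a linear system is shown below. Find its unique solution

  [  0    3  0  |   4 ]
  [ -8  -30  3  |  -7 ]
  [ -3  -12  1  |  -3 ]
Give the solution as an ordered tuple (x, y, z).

r1 <=> r2
  [ -8  -30  3  |  -7 ]
  [  0    3  0  |   4 ]
  [ -3  -12  1  |  -3 ]
r1 ← -1/8·r1
  [  1  15/4  -3/8  |  7/8 ]
  [  0     3     0  |    4 ]
  [ -3   -12     1  |   -3 ]
r3 ← r3 + 3·r1
  [ 1  15/4  -3/8  |   7/8 ]
  [ 0     3     0  |     4 ]
  [ 0  -3/4  -1/8  |  -3/8 ]
r2 ← 1/3·r2
  [ 1  15/4  -3/8  |   7/8 ]
  [ 0     1     0  |   4/3 ]
  [ 0  -3/4  -1/8  |  -3/8 ]
r3 ← r3 + 3/4·r2
  [ 1  15/4  -3/8  |  7/8 ]
  [ 0     1     0  |  4/3 ]
  [ 0     0  -1/8  |  5/8 ]
r3 ← -8·r3
  [ 1  15/4  -3/8  |  7/8 ]
  [ 0     1     0  |  4/3 ]
  [ 0     0     1  |   -5 ]
r1 ← r1 + 3/8·r3
  [ 1  15/4  0  |   -1 ]
  [ 0     1  0  |  4/3 ]
  [ 0     0  1  |   -5 ]
r1 ← r1 − 15/4·r2
  [ 1  0  0  |   -6 ]
  [ 0  1  0  |  4/3 ]
  [ 0  0  1  |   -5 ]
Reading off the last column: x = -6, y = 4/3, z = -5.

(-6, 4/3, -5)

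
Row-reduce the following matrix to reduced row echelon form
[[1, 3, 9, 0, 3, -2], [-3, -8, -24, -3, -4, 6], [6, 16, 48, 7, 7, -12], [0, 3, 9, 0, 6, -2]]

Add 3 times ρ1 to ρ2.
Subtract 6 times ρ1 from ρ3.
Add 2 times ρ2 to ρ3.
Subtract 3 times ρ2 from ρ4.
Subtract 9 times ρ3 from ρ4.
Multiply ρ4 by -1/2.
Add 2 times ρ4 to ρ1.
Add 3 times ρ3 to ρ2.
Subtract 3 times ρ2 from ρ1.

[[1, 0, 0, 0, -3, 0], [0, 1, 3, 0, 2, 0], [0, 0, 0, 1, -1, 0], [0, 0, 0, 0, 0, 1]]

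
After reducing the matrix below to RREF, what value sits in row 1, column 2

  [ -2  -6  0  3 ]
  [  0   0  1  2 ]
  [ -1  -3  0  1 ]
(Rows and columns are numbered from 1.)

3

R1 -> -1/2·R1
R3 -> R3 + R1
R3 -> -2·R3
R2 -> R2 − 2·R3
R1 -> R1 + 3/2·R3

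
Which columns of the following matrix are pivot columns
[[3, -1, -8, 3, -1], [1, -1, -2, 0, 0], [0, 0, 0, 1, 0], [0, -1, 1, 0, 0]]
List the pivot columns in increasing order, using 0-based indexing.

0, 1, 3, 4

Multiply R1 by 1/3.
  [ 1  -1/3  -8/3  1  -1/3 ]
  [ 1    -1    -2  0     0 ]
  [ 0     0     0  1     0 ]
  [ 0    -1     1  0     0 ]
Subtract R1 from R2.
  [ 1  -1/3  -8/3   1  -1/3 ]
  [ 0  -2/3   2/3  -1   1/3 ]
  [ 0     0     0   1     0 ]
  [ 0    -1     1   0     0 ]
Multiply R2 by -3/2.
  [ 1  -1/3  -8/3    1  -1/3 ]
  [ 0     1    -1  3/2  -1/2 ]
  [ 0     0     0    1     0 ]
  [ 0    -1     1    0     0 ]
Add R2 to R4.
  [ 1  -1/3  -8/3    1  -1/3 ]
  [ 0     1    -1  3/2  -1/2 ]
  [ 0     0     0    1     0 ]
  [ 0     0     0  3/2  -1/2 ]
Subtract 3/2 times R3 from R4.
  [ 1  -1/3  -8/3    1  -1/3 ]
  [ 0     1    -1  3/2  -1/2 ]
  [ 0     0     0    1     0 ]
  [ 0     0     0    0  -1/2 ]
Multiply R4 by -2.
  [ 1  -1/3  -8/3    1  -1/3 ]
  [ 0     1    -1  3/2  -1/2 ]
  [ 0     0     0    1     0 ]
  [ 0     0     0    0     1 ]
Add 1/2 times R4 to R2.
  [ 1  -1/3  -8/3    1  -1/3 ]
  [ 0     1    -1  3/2     0 ]
  [ 0     0     0    1     0 ]
  [ 0     0     0    0     1 ]
Add 1/3 times R4 to R1.
  [ 1  -1/3  -8/3    1  0 ]
  [ 0     1    -1  3/2  0 ]
  [ 0     0     0    1  0 ]
  [ 0     0     0    0  1 ]
Subtract 3/2 times R3 from R2.
  [ 1  -1/3  -8/3  1  0 ]
  [ 0     1    -1  0  0 ]
  [ 0     0     0  1  0 ]
  [ 0     0     0  0  1 ]
Subtract R3 from R1.
  [ 1  -1/3  -8/3  0  0 ]
  [ 0     1    -1  0  0 ]
  [ 0     0     0  1  0 ]
  [ 0     0     0  0  1 ]
Add 1/3 times R2 to R1.
  [ 1  0  -3  0  0 ]
  [ 0  1  -1  0  0 ]
  [ 0  0   0  1  0 ]
  [ 0  0   0  0  1 ]
Pivot columns are the columns containing a leading 1.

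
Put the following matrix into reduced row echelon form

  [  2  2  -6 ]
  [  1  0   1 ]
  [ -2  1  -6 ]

R1 ← 1/2·R1
R2 ← R2 − R1
R3 ← R3 + 2·R1
R2 ← -1·R2
R3 ← R3 − 3·R2
R1 ← R1 − R2

[[1, 0, 1], [0, 1, -4], [0, 0, 0]]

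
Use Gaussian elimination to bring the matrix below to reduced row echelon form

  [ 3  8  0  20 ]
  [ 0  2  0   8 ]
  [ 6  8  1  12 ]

[[1, 0, 0, -4], [0, 1, 0, 4], [0, 0, 1, 4]]

Multiply r1 by 1/3.
Subtract 6 times r1 from r3.
Multiply r2 by 1/2.
Add 8 times r2 to r3.
Subtract 8/3 times r2 from r1.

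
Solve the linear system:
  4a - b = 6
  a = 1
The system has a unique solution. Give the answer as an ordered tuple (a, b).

Form the augmented matrix and row-reduce:
  [ 4  -1  |  6 ]
  [ 1   0  |  1 ]
R1 := 1/4·R1
  [ 1  -1/4  |  3/2 ]
  [ 1     0  |    1 ]
R2 := R2 − R1
  [ 1  -1/4  |   3/2 ]
  [ 0   1/4  |  -1/2 ]
R2 := 4·R2
  [ 1  -1/4  |  3/2 ]
  [ 0     1  |   -2 ]
R1 := R1 + 1/4·R2
  [ 1  0  |   1 ]
  [ 0  1  |  -2 ]
Reading off the last column: a = 1, b = -2.

(1, -2)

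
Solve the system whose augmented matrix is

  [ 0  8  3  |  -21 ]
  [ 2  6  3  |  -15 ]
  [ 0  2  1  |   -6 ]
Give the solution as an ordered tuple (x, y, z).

Swap R1 and R2.
  [ 2  6  3  |  -15 ]
  [ 0  8  3  |  -21 ]
  [ 0  2  1  |   -6 ]
Multiply R1 by 1/2.
  [ 1  3  3/2  |  -15/2 ]
  [ 0  8    3  |    -21 ]
  [ 0  2    1  |     -6 ]
Multiply R2 by 1/8.
  [ 1  3  3/2  |  -15/2 ]
  [ 0  1  3/8  |  -21/8 ]
  [ 0  2    1  |     -6 ]
Subtract 2 times R2 from R3.
  [ 1  3  3/2  |  -15/2 ]
  [ 0  1  3/8  |  -21/8 ]
  [ 0  0  1/4  |   -3/4 ]
Multiply R3 by 4.
  [ 1  3  3/2  |  -15/2 ]
  [ 0  1  3/8  |  -21/8 ]
  [ 0  0    1  |     -3 ]
Subtract 3/8 times R3 from R2.
  [ 1  3  3/2  |  -15/2 ]
  [ 0  1    0  |   -3/2 ]
  [ 0  0    1  |     -3 ]
Subtract 3/2 times R3 from R1.
  [ 1  3  0  |    -3 ]
  [ 0  1  0  |  -3/2 ]
  [ 0  0  1  |    -3 ]
Subtract 3 times R2 from R1.
  [ 1  0  0  |   3/2 ]
  [ 0  1  0  |  -3/2 ]
  [ 0  0  1  |    -3 ]
Reading off the last column: x = 3/2, y = -3/2, z = -3.

(3/2, -3/2, -3)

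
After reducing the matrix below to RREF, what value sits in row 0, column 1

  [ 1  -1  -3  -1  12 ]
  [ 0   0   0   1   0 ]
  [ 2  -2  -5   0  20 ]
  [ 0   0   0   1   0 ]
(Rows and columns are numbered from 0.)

ρ3 := ρ3 − 2·ρ1
ρ2 <=> ρ3
ρ4 := ρ4 − ρ3
ρ2 := ρ2 − 2·ρ3
ρ1 := ρ1 + ρ3
ρ1 := ρ1 + 3·ρ2

-1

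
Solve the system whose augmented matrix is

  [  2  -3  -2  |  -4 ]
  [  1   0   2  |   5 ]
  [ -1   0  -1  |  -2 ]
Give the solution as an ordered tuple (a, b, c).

(-1, -4/3, 3)

R1 ← 1/2·R1
  [  1  -3/2  -1  |  -2 ]
  [  1     0   2  |   5 ]
  [ -1     0  -1  |  -2 ]
R2 ← R2 − R1
  [  1  -3/2  -1  |  -2 ]
  [  0   3/2   3  |   7 ]
  [ -1     0  -1  |  -2 ]
R3 ← R3 + R1
  [ 1  -3/2  -1  |  -2 ]
  [ 0   3/2   3  |   7 ]
  [ 0  -3/2  -2  |  -4 ]
R2 ← 2/3·R2
  [ 1  -3/2  -1  |    -2 ]
  [ 0     1   2  |  14/3 ]
  [ 0  -3/2  -2  |    -4 ]
R3 ← R3 + 3/2·R2
  [ 1  -3/2  -1  |    -2 ]
  [ 0     1   2  |  14/3 ]
  [ 0     0   1  |     3 ]
R2 ← R2 − 2·R3
  [ 1  -3/2  -1  |    -2 ]
  [ 0     1   0  |  -4/3 ]
  [ 0     0   1  |     3 ]
R1 ← R1 + R3
  [ 1  -3/2  0  |     1 ]
  [ 0     1  0  |  -4/3 ]
  [ 0     0  1  |     3 ]
R1 ← R1 + 3/2·R2
  [ 1  0  0  |    -1 ]
  [ 0  1  0  |  -4/3 ]
  [ 0  0  1  |     3 ]
Reading off the last column: a = -1, b = -4/3, c = 3.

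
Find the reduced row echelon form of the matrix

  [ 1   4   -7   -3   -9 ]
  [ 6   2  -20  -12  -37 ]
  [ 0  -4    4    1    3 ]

Subtract 6 times ρ1 from ρ2.
  [ 1    4  -7  -3  -9 ]
  [ 0  -22  22   6  17 ]
  [ 0   -4   4   1   3 ]
Multiply ρ2 by -1/22.
  [ 1   4  -7     -3      -9 ]
  [ 0   1  -1  -3/11  -17/22 ]
  [ 0  -4   4      1       3 ]
Add 4 times ρ2 to ρ3.
  [ 1  4  -7     -3      -9 ]
  [ 0  1  -1  -3/11  -17/22 ]
  [ 0  0   0  -1/11   -1/11 ]
Multiply ρ3 by -11.
  [ 1  4  -7     -3      -9 ]
  [ 0  1  -1  -3/11  -17/22 ]
  [ 0  0   0      1       1 ]
Add 3/11 times ρ3 to ρ2.
  [ 1  4  -7  -3    -9 ]
  [ 0  1  -1   0  -1/2 ]
  [ 0  0   0   1     1 ]
Add 3 times ρ3 to ρ1.
  [ 1  4  -7  0    -6 ]
  [ 0  1  -1  0  -1/2 ]
  [ 0  0   0  1     1 ]
Subtract 4 times ρ2 from ρ1.
  [ 1  0  -3  0    -4 ]
  [ 0  1  -1  0  -1/2 ]
  [ 0  0   0  1     1 ]

[[1, 0, -3, 0, -4], [0, 1, -1, 0, -1/2], [0, 0, 0, 1, 1]]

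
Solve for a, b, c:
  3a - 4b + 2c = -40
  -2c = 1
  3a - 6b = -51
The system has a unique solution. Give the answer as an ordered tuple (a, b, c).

(-5, 6, -1/2)

Form the augmented matrix and row-reduce:
  [ 3  -4   2  |  -40 ]
  [ 0   0  -2  |    1 ]
  [ 3  -6   0  |  -51 ]
ρ1 := 1/3·ρ1
  [ 1  -4/3  2/3  |  -40/3 ]
  [ 0     0   -2  |      1 ]
  [ 3    -6    0  |    -51 ]
ρ3 := ρ3 − 3·ρ1
  [ 1  -4/3  2/3  |  -40/3 ]
  [ 0     0   -2  |      1 ]
  [ 0    -2   -2  |    -11 ]
ρ2 <-> ρ3
  [ 1  -4/3  2/3  |  -40/3 ]
  [ 0    -2   -2  |    -11 ]
  [ 0     0   -2  |      1 ]
ρ2 := -1/2·ρ2
  [ 1  -4/3  2/3  |  -40/3 ]
  [ 0     1    1  |   11/2 ]
  [ 0     0   -2  |      1 ]
ρ3 := -1/2·ρ3
  [ 1  -4/3  2/3  |  -40/3 ]
  [ 0     1    1  |   11/2 ]
  [ 0     0    1  |   -1/2 ]
ρ2 := ρ2 − ρ3
  [ 1  -4/3  2/3  |  -40/3 ]
  [ 0     1    0  |      6 ]
  [ 0     0    1  |   -1/2 ]
ρ1 := ρ1 − 2/3·ρ3
  [ 1  -4/3  0  |   -13 ]
  [ 0     1  0  |     6 ]
  [ 0     0  1  |  -1/2 ]
ρ1 := ρ1 + 4/3·ρ2
  [ 1  0  0  |    -5 ]
  [ 0  1  0  |     6 ]
  [ 0  0  1  |  -1/2 ]
Reading off the last column: a = -5, b = 6, c = -1/2.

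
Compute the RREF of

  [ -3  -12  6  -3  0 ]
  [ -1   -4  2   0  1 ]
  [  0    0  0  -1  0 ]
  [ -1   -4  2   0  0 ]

[[1, 4, -2, 0, 0], [0, 0, 0, 1, 0], [0, 0, 0, 0, 1], [0, 0, 0, 0, 0]]

R1 := -1/3·R1
  [  1   4  -2   1  0 ]
  [ -1  -4   2   0  1 ]
  [  0   0   0  -1  0 ]
  [ -1  -4   2   0  0 ]
R2 := R2 + R1
  [  1   4  -2   1  0 ]
  [  0   0   0   1  1 ]
  [  0   0   0  -1  0 ]
  [ -1  -4   2   0  0 ]
R4 := R4 + R1
  [ 1  4  -2   1  0 ]
  [ 0  0   0   1  1 ]
  [ 0  0   0  -1  0 ]
  [ 0  0   0   1  0 ]
R3 := R3 + R2
  [ 1  4  -2  1  0 ]
  [ 0  0   0  1  1 ]
  [ 0  0   0  0  1 ]
  [ 0  0   0  1  0 ]
R4 := R4 − R2
  [ 1  4  -2  1   0 ]
  [ 0  0   0  1   1 ]
  [ 0  0   0  0   1 ]
  [ 0  0   0  0  -1 ]
R4 := R4 + R3
  [ 1  4  -2  1  0 ]
  [ 0  0   0  1  1 ]
  [ 0  0   0  0  1 ]
  [ 0  0   0  0  0 ]
R2 := R2 − R3
  [ 1  4  -2  1  0 ]
  [ 0  0   0  1  0 ]
  [ 0  0   0  0  1 ]
  [ 0  0   0  0  0 ]
R1 := R1 − R2
  [ 1  4  -2  0  0 ]
  [ 0  0   0  1  0 ]
  [ 0  0   0  0  1 ]
  [ 0  0   0  0  0 ]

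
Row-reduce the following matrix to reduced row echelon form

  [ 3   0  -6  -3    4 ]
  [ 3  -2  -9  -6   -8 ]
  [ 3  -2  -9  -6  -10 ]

[[1, 0, -2, -1, 0], [0, 1, 3/2, 3/2, 0], [0, 0, 0, 0, 1]]

ρ1 ← 1/3·ρ1
  [ 1   0  -2  -1  4/3 ]
  [ 3  -2  -9  -6   -8 ]
  [ 3  -2  -9  -6  -10 ]
ρ2 ← ρ2 − 3·ρ1
  [ 1   0  -2  -1  4/3 ]
  [ 0  -2  -3  -3  -12 ]
  [ 3  -2  -9  -6  -10 ]
ρ3 ← ρ3 − 3·ρ1
  [ 1   0  -2  -1  4/3 ]
  [ 0  -2  -3  -3  -12 ]
  [ 0  -2  -3  -3  -14 ]
ρ2 ← -1/2·ρ2
  [ 1   0   -2   -1  4/3 ]
  [ 0   1  3/2  3/2    6 ]
  [ 0  -2   -3   -3  -14 ]
ρ3 ← ρ3 + 2·ρ2
  [ 1  0   -2   -1  4/3 ]
  [ 0  1  3/2  3/2    6 ]
  [ 0  0    0    0   -2 ]
ρ3 ← -1/2·ρ3
  [ 1  0   -2   -1  4/3 ]
  [ 0  1  3/2  3/2    6 ]
  [ 0  0    0    0    1 ]
ρ2 ← ρ2 − 6·ρ3
  [ 1  0   -2   -1  4/3 ]
  [ 0  1  3/2  3/2    0 ]
  [ 0  0    0    0    1 ]
ρ1 ← ρ1 − 4/3·ρ3
  [ 1  0   -2   -1  0 ]
  [ 0  1  3/2  3/2  0 ]
  [ 0  0    0    0  1 ]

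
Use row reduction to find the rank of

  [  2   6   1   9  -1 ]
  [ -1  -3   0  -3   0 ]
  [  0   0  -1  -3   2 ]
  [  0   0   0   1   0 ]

ρ1 := 1/2·ρ1
  [  1   3  1/2  9/2  -1/2 ]
  [ -1  -3    0   -3     0 ]
  [  0   0   -1   -3     2 ]
  [  0   0    0    1     0 ]
ρ2 := ρ2 + ρ1
  [ 1  3  1/2  9/2  -1/2 ]
  [ 0  0  1/2  3/2  -1/2 ]
  [ 0  0   -1   -3     2 ]
  [ 0  0    0    1     0 ]
ρ2 := 2·ρ2
  [ 1  3  1/2  9/2  -1/2 ]
  [ 0  0    1    3    -1 ]
  [ 0  0   -1   -3     2 ]
  [ 0  0    0    1     0 ]
ρ3 := ρ3 + ρ2
  [ 1  3  1/2  9/2  -1/2 ]
  [ 0  0    1    3    -1 ]
  [ 0  0    0    0     1 ]
  [ 0  0    0    1     0 ]
ρ3 <-> ρ4
  [ 1  3  1/2  9/2  -1/2 ]
  [ 0  0    1    3    -1 ]
  [ 0  0    0    1     0 ]
  [ 0  0    0    0     1 ]
ρ2 := ρ2 + ρ4
  [ 1  3  1/2  9/2  -1/2 ]
  [ 0  0    1    3     0 ]
  [ 0  0    0    1     0 ]
  [ 0  0    0    0     1 ]
ρ1 := ρ1 + 1/2·ρ4
  [ 1  3  1/2  9/2  0 ]
  [ 0  0    1    3  0 ]
  [ 0  0    0    1  0 ]
  [ 0  0    0    0  1 ]
ρ2 := ρ2 − 3·ρ3
  [ 1  3  1/2  9/2  0 ]
  [ 0  0    1    0  0 ]
  [ 0  0    0    1  0 ]
  [ 0  0    0    0  1 ]
ρ1 := ρ1 − 9/2·ρ3
  [ 1  3  1/2  0  0 ]
  [ 0  0    1  0  0 ]
  [ 0  0    0  1  0 ]
  [ 0  0    0  0  1 ]
ρ1 := ρ1 − 1/2·ρ2
  [ 1  3  0  0  0 ]
  [ 0  0  1  0  0 ]
  [ 0  0  0  1  0 ]
  [ 0  0  0  0  1 ]
The reduced form has 4 nonzero rows.

rank = 4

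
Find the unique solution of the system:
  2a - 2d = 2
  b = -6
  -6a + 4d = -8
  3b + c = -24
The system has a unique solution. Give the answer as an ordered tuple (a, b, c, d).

(2, -6, -6, 1)

Form the augmented matrix and row-reduce:
  [  2  0  0  -2  |    2 ]
  [  0  1  0   0  |   -6 ]
  [ -6  0  0   4  |   -8 ]
  [  0  3  1   0  |  -24 ]
Multiply r1 by 1/2.
  [  1  0  0  -1  |    1 ]
  [  0  1  0   0  |   -6 ]
  [ -6  0  0   4  |   -8 ]
  [  0  3  1   0  |  -24 ]
Add 6 times r1 to r3.
  [ 1  0  0  -1  |    1 ]
  [ 0  1  0   0  |   -6 ]
  [ 0  0  0  -2  |   -2 ]
  [ 0  3  1   0  |  -24 ]
Subtract 3 times r2 from r4.
  [ 1  0  0  -1  |   1 ]
  [ 0  1  0   0  |  -6 ]
  [ 0  0  0  -2  |  -2 ]
  [ 0  0  1   0  |  -6 ]
Swap r3 and r4.
  [ 1  0  0  -1  |   1 ]
  [ 0  1  0   0  |  -6 ]
  [ 0  0  1   0  |  -6 ]
  [ 0  0  0  -2  |  -2 ]
Multiply r4 by -1/2.
  [ 1  0  0  -1  |   1 ]
  [ 0  1  0   0  |  -6 ]
  [ 0  0  1   0  |  -6 ]
  [ 0  0  0   1  |   1 ]
Add r4 to r1.
  [ 1  0  0  0  |   2 ]
  [ 0  1  0  0  |  -6 ]
  [ 0  0  1  0  |  -6 ]
  [ 0  0  0  1  |   1 ]
Reading off the last column: a = 2, b = -6, c = -6, d = 1.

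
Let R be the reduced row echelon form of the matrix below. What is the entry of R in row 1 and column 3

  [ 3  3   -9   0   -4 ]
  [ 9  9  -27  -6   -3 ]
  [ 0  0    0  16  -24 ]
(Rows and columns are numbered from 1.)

r1 -> 1/3·r1
  [ 1  1   -3   0  -4/3 ]
  [ 9  9  -27  -6    -3 ]
  [ 0  0    0  16   -24 ]
r2 -> r2 − 9·r1
  [ 1  1  -3   0  -4/3 ]
  [ 0  0   0  -6     9 ]
  [ 0  0   0  16   -24 ]
r2 -> -1/6·r2
  [ 1  1  -3   0  -4/3 ]
  [ 0  0   0   1  -3/2 ]
  [ 0  0   0  16   -24 ]
r3 -> r3 − 16·r2
  [ 1  1  -3  0  -4/3 ]
  [ 0  0   0  1  -3/2 ]
  [ 0  0   0  0     0 ]

-3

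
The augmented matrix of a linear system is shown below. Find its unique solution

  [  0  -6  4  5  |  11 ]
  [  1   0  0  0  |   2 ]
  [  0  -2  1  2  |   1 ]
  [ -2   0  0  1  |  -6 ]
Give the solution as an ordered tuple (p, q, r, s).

(2, 1/2, 6, -2)

R1 <=> R2
  [  1   0  0  0  |   2 ]
  [  0  -6  4  5  |  11 ]
  [  0  -2  1  2  |   1 ]
  [ -2   0  0  1  |  -6 ]
R4 := R4 + 2·R1
  [ 1   0  0  0  |   2 ]
  [ 0  -6  4  5  |  11 ]
  [ 0  -2  1  2  |   1 ]
  [ 0   0  0  1  |  -2 ]
R2 := -1/6·R2
  [ 1   0     0     0  |      2 ]
  [ 0   1  -2/3  -5/6  |  -11/6 ]
  [ 0  -2     1     2  |      1 ]
  [ 0   0     0     1  |     -2 ]
R3 := R3 + 2·R2
  [ 1  0     0     0  |      2 ]
  [ 0  1  -2/3  -5/6  |  -11/6 ]
  [ 0  0  -1/3   1/3  |   -8/3 ]
  [ 0  0     0     1  |     -2 ]
R3 := -3·R3
  [ 1  0     0     0  |      2 ]
  [ 0  1  -2/3  -5/6  |  -11/6 ]
  [ 0  0     1    -1  |      8 ]
  [ 0  0     0     1  |     -2 ]
R3 := R3 + R4
  [ 1  0     0     0  |      2 ]
  [ 0  1  -2/3  -5/6  |  -11/6 ]
  [ 0  0     1     0  |      6 ]
  [ 0  0     0     1  |     -2 ]
R2 := R2 + 5/6·R4
  [ 1  0     0  0  |     2 ]
  [ 0  1  -2/3  0  |  -7/2 ]
  [ 0  0     1  0  |     6 ]
  [ 0  0     0  1  |    -2 ]
R2 := R2 + 2/3·R3
  [ 1  0  0  0  |    2 ]
  [ 0  1  0  0  |  1/2 ]
  [ 0  0  1  0  |    6 ]
  [ 0  0  0  1  |   -2 ]
Reading off the last column: p = 2, q = 1/2, r = 6, s = -2.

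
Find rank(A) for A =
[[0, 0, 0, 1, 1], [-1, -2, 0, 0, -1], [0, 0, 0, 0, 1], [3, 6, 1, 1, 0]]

rank = 4

Swap R1 and R2.
  [ -1  -2  0  0  -1 ]
  [  0   0  0  1   1 ]
  [  0   0  0  0   1 ]
  [  3   6  1  1   0 ]
Multiply R1 by -1.
  [ 1  2  0  0  1 ]
  [ 0  0  0  1  1 ]
  [ 0  0  0  0  1 ]
  [ 3  6  1  1  0 ]
Subtract 3 times R1 from R4.
  [ 1  2  0  0   1 ]
  [ 0  0  0  1   1 ]
  [ 0  0  0  0   1 ]
  [ 0  0  1  1  -3 ]
Swap R2 and R4.
  [ 1  2  0  0   1 ]
  [ 0  0  1  1  -3 ]
  [ 0  0  0  0   1 ]
  [ 0  0  0  1   1 ]
Swap R3 and R4.
  [ 1  2  0  0   1 ]
  [ 0  0  1  1  -3 ]
  [ 0  0  0  1   1 ]
  [ 0  0  0  0   1 ]
Subtract R4 from R3.
  [ 1  2  0  0   1 ]
  [ 0  0  1  1  -3 ]
  [ 0  0  0  1   0 ]
  [ 0  0  0  0   1 ]
Add 3 times R4 to R2.
  [ 1  2  0  0  1 ]
  [ 0  0  1  1  0 ]
  [ 0  0  0  1  0 ]
  [ 0  0  0  0  1 ]
Subtract R4 from R1.
  [ 1  2  0  0  0 ]
  [ 0  0  1  1  0 ]
  [ 0  0  0  1  0 ]
  [ 0  0  0  0  1 ]
Subtract R3 from R2.
  [ 1  2  0  0  0 ]
  [ 0  0  1  0  0 ]
  [ 0  0  0  1  0 ]
  [ 0  0  0  0  1 ]
The reduced form has 4 nonzero rows.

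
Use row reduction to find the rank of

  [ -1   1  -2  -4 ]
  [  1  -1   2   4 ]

rank = 1

ρ1 := -1·ρ1
  [ 1  -1  2  4 ]
  [ 1  -1  2  4 ]
ρ2 := ρ2 − ρ1
  [ 1  -1  2  4 ]
  [ 0   0  0  0 ]
The reduced form has 1 nonzero row.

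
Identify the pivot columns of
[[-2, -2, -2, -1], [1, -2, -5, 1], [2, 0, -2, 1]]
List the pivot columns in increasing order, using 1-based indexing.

1, 2, 4

ρ1 := -1/2·ρ1
  [ 1   1   1  1/2 ]
  [ 1  -2  -5    1 ]
  [ 2   0  -2    1 ]
ρ2 := ρ2 − ρ1
  [ 1   1   1  1/2 ]
  [ 0  -3  -6  1/2 ]
  [ 2   0  -2    1 ]
ρ3 := ρ3 − 2·ρ1
  [ 1   1   1  1/2 ]
  [ 0  -3  -6  1/2 ]
  [ 0  -2  -4    0 ]
ρ2 := -1/3·ρ2
  [ 1   1   1   1/2 ]
  [ 0   1   2  -1/6 ]
  [ 0  -2  -4     0 ]
ρ3 := ρ3 + 2·ρ2
  [ 1  1  1   1/2 ]
  [ 0  1  2  -1/6 ]
  [ 0  0  0  -1/3 ]
ρ3 := -3·ρ3
  [ 1  1  1   1/2 ]
  [ 0  1  2  -1/6 ]
  [ 0  0  0     1 ]
ρ2 := ρ2 + 1/6·ρ3
  [ 1  1  1  1/2 ]
  [ 0  1  2    0 ]
  [ 0  0  0    1 ]
ρ1 := ρ1 − 1/2·ρ3
  [ 1  1  1  0 ]
  [ 0  1  2  0 ]
  [ 0  0  0  1 ]
ρ1 := ρ1 − ρ2
  [ 1  0  -1  0 ]
  [ 0  1   2  0 ]
  [ 0  0   0  1 ]
Pivot columns are the columns containing a leading 1.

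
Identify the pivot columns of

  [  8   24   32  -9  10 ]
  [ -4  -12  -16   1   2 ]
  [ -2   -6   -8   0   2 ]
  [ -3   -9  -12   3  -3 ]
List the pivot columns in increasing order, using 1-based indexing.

1, 4

r1 ← 1/8·r1
r2 ← r2 + 4·r1
r3 ← r3 + 2·r1
r4 ← r4 + 3·r1
r2 ← -2/7·r2
r3 ← r3 + 9/4·r2
r4 ← r4 + 3/8·r2
r1 ← r1 + 9/8·r2
Pivot columns are the columns containing a leading 1.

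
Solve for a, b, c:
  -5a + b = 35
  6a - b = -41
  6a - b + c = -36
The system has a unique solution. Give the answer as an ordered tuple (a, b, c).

(-6, 5, 5)

Form the augmented matrix and row-reduce:
  [ -5   1  0  |   35 ]
  [  6  -1  0  |  -41 ]
  [  6  -1  1  |  -36 ]
ρ1 -> -1/5·ρ1
  [ 1  -1/5  0  |   -7 ]
  [ 6    -1  0  |  -41 ]
  [ 6    -1  1  |  -36 ]
ρ2 -> ρ2 − 6·ρ1
  [ 1  -1/5  0  |   -7 ]
  [ 0   1/5  0  |    1 ]
  [ 6    -1  1  |  -36 ]
ρ3 -> ρ3 − 6·ρ1
  [ 1  -1/5  0  |  -7 ]
  [ 0   1/5  0  |   1 ]
  [ 0   1/5  1  |   6 ]
ρ2 -> 5·ρ2
  [ 1  -1/5  0  |  -7 ]
  [ 0     1  0  |   5 ]
  [ 0   1/5  1  |   6 ]
ρ3 -> ρ3 − 1/5·ρ2
  [ 1  -1/5  0  |  -7 ]
  [ 0     1  0  |   5 ]
  [ 0     0  1  |   5 ]
ρ1 -> ρ1 + 1/5·ρ2
  [ 1  0  0  |  -6 ]
  [ 0  1  0  |   5 ]
  [ 0  0  1  |   5 ]
Reading off the last column: a = -6, b = 5, c = 5.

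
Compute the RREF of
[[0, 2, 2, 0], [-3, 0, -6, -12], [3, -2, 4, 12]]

[[1, 0, 2, 4], [0, 1, 1, 0], [0, 0, 0, 0]]

R1 <-> R2
  [ -3   0  -6  -12 ]
  [  0   2   2    0 ]
  [  3  -2   4   12 ]
R1 -> -1/3·R1
  [ 1   0  2   4 ]
  [ 0   2  2   0 ]
  [ 3  -2  4  12 ]
R3 -> R3 − 3·R1
  [ 1   0   2  4 ]
  [ 0   2   2  0 ]
  [ 0  -2  -2  0 ]
R2 -> 1/2·R2
  [ 1   0   2  4 ]
  [ 0   1   1  0 ]
  [ 0  -2  -2  0 ]
R3 -> R3 + 2·R2
  [ 1  0  2  4 ]
  [ 0  1  1  0 ]
  [ 0  0  0  0 ]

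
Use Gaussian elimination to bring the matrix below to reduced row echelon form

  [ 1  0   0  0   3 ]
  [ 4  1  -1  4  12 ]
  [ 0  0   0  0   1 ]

[[1, 0, 0, 0, 0], [0, 1, -1, 4, 0], [0, 0, 0, 0, 1]]

Subtract 4 times ρ1 from ρ2.
  [ 1  0   0  0  3 ]
  [ 0  1  -1  4  0 ]
  [ 0  0   0  0  1 ]
Subtract 3 times ρ3 from ρ1.
  [ 1  0   0  0  0 ]
  [ 0  1  -1  4  0 ]
  [ 0  0   0  0  1 ]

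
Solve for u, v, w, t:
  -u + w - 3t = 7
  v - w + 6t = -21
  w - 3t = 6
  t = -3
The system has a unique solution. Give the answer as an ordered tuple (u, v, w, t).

(-1, -6, -3, -3)

Form the augmented matrix and row-reduce:
  [ -1  0   1  -3  |    7 ]
  [  0  1  -1   6  |  -21 ]
  [  0  0   1  -3  |    6 ]
  [  0  0   0   1  |   -3 ]
Multiply R1 by -1.
  [ 1  0  -1   3  |   -7 ]
  [ 0  1  -1   6  |  -21 ]
  [ 0  0   1  -3  |    6 ]
  [ 0  0   0   1  |   -3 ]
Add 3 times R4 to R3.
  [ 1  0  -1  3  |   -7 ]
  [ 0  1  -1  6  |  -21 ]
  [ 0  0   1  0  |   -3 ]
  [ 0  0   0  1  |   -3 ]
Subtract 6 times R4 from R2.
  [ 1  0  -1  3  |  -7 ]
  [ 0  1  -1  0  |  -3 ]
  [ 0  0   1  0  |  -3 ]
  [ 0  0   0  1  |  -3 ]
Subtract 3 times R4 from R1.
  [ 1  0  -1  0  |   2 ]
  [ 0  1  -1  0  |  -3 ]
  [ 0  0   1  0  |  -3 ]
  [ 0  0   0  1  |  -3 ]
Add R3 to R2.
  [ 1  0  -1  0  |   2 ]
  [ 0  1   0  0  |  -6 ]
  [ 0  0   1  0  |  -3 ]
  [ 0  0   0  1  |  -3 ]
Add R3 to R1.
  [ 1  0  0  0  |  -1 ]
  [ 0  1  0  0  |  -6 ]
  [ 0  0  1  0  |  -3 ]
  [ 0  0  0  1  |  -3 ]
Reading off the last column: u = -1, v = -6, w = -3, t = -3.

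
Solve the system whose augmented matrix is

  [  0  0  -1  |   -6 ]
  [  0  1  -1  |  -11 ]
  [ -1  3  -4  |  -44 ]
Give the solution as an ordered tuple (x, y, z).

(5, -5, 6)

r1 ↔ r3
  [ -1  3  -4  |  -44 ]
  [  0  1  -1  |  -11 ]
  [  0  0  -1  |   -6 ]
r1 -> -1·r1
  [ 1  -3   4  |   44 ]
  [ 0   1  -1  |  -11 ]
  [ 0   0  -1  |   -6 ]
r3 -> -1·r3
  [ 1  -3   4  |   44 ]
  [ 0   1  -1  |  -11 ]
  [ 0   0   1  |    6 ]
r2 -> r2 + r3
  [ 1  -3  4  |  44 ]
  [ 0   1  0  |  -5 ]
  [ 0   0  1  |   6 ]
r1 -> r1 − 4·r3
  [ 1  -3  0  |  20 ]
  [ 0   1  0  |  -5 ]
  [ 0   0  1  |   6 ]
r1 -> r1 + 3·r2
  [ 1  0  0  |   5 ]
  [ 0  1  0  |  -5 ]
  [ 0  0  1  |   6 ]
Reading off the last column: x = 5, y = -5, z = 6.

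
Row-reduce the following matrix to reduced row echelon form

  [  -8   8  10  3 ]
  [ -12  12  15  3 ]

Multiply R1 by -1/8.
  [   1  -1  -5/4  -3/8 ]
  [ -12  12    15     3 ]
Add 12 times R1 to R2.
  [ 1  -1  -5/4  -3/8 ]
  [ 0   0     0  -3/2 ]
Multiply R2 by -2/3.
  [ 1  -1  -5/4  -3/8 ]
  [ 0   0     0     1 ]
Add 3/8 times R2 to R1.
  [ 1  -1  -5/4  0 ]
  [ 0   0     0  1 ]

[[1, -1, -5/4, 0], [0, 0, 0, 1]]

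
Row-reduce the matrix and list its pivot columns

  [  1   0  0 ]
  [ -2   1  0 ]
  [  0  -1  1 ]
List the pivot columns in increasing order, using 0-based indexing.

R2 → R2 + 2·R1
  [ 1   0  0 ]
  [ 0   1  0 ]
  [ 0  -1  1 ]
R3 → R3 + R2
  [ 1  0  0 ]
  [ 0  1  0 ]
  [ 0  0  1 ]
Pivot columns are the columns containing a leading 1.

0, 1, 2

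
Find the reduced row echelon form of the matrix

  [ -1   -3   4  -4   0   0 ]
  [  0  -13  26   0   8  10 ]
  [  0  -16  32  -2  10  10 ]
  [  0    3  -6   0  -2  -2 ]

Multiply r1 by -1.
  [ 1    3  -4   4   0   0 ]
  [ 0  -13  26   0   8  10 ]
  [ 0  -16  32  -2  10  10 ]
  [ 0    3  -6   0  -2  -2 ]
Multiply r2 by -1/13.
  [ 1    3  -4   4      0       0 ]
  [ 0    1  -2   0  -8/13  -10/13 ]
  [ 0  -16  32  -2     10      10 ]
  [ 0    3  -6   0     -2      -2 ]
Add 16 times r2 to r3.
  [ 1  3  -4   4      0       0 ]
  [ 0  1  -2   0  -8/13  -10/13 ]
  [ 0  0   0  -2   2/13  -30/13 ]
  [ 0  3  -6   0     -2      -2 ]
Subtract 3 times r2 from r4.
  [ 1  3  -4   4      0       0 ]
  [ 0  1  -2   0  -8/13  -10/13 ]
  [ 0  0   0  -2   2/13  -30/13 ]
  [ 0  0   0   0  -2/13    4/13 ]
Multiply r3 by -1/2.
  [ 1  3  -4  4      0       0 ]
  [ 0  1  -2  0  -8/13  -10/13 ]
  [ 0  0   0  1  -1/13   15/13 ]
  [ 0  0   0  0  -2/13    4/13 ]
Multiply r4 by -13/2.
  [ 1  3  -4  4      0       0 ]
  [ 0  1  -2  0  -8/13  -10/13 ]
  [ 0  0   0  1  -1/13   15/13 ]
  [ 0  0   0  0      1      -2 ]
Add 1/13 times r4 to r3.
  [ 1  3  -4  4      0       0 ]
  [ 0  1  -2  0  -8/13  -10/13 ]
  [ 0  0   0  1      0       1 ]
  [ 0  0   0  0      1      -2 ]
Add 8/13 times r4 to r2.
  [ 1  3  -4  4  0   0 ]
  [ 0  1  -2  0  0  -2 ]
  [ 0  0   0  1  0   1 ]
  [ 0  0   0  0  1  -2 ]
Subtract 4 times r3 from r1.
  [ 1  3  -4  0  0  -4 ]
  [ 0  1  -2  0  0  -2 ]
  [ 0  0   0  1  0   1 ]
  [ 0  0   0  0  1  -2 ]
Subtract 3 times r2 from r1.
  [ 1  0   2  0  0   2 ]
  [ 0  1  -2  0  0  -2 ]
  [ 0  0   0  1  0   1 ]
  [ 0  0   0  0  1  -2 ]

[[1, 0, 2, 0, 0, 2], [0, 1, -2, 0, 0, -2], [0, 0, 0, 1, 0, 1], [0, 0, 0, 0, 1, -2]]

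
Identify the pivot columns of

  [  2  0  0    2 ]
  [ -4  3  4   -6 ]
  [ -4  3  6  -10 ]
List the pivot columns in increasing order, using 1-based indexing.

1, 2, 3

ρ1 ← 1/2·ρ1
  [  1  0  0    1 ]
  [ -4  3  4   -6 ]
  [ -4  3  6  -10 ]
ρ2 ← ρ2 + 4·ρ1
  [  1  0  0    1 ]
  [  0  3  4   -2 ]
  [ -4  3  6  -10 ]
ρ3 ← ρ3 + 4·ρ1
  [ 1  0  0   1 ]
  [ 0  3  4  -2 ]
  [ 0  3  6  -6 ]
ρ2 ← 1/3·ρ2
  [ 1  0    0     1 ]
  [ 0  1  4/3  -2/3 ]
  [ 0  3    6    -6 ]
ρ3 ← ρ3 − 3·ρ2
  [ 1  0    0     1 ]
  [ 0  1  4/3  -2/3 ]
  [ 0  0    2    -4 ]
ρ3 ← 1/2·ρ3
  [ 1  0    0     1 ]
  [ 0  1  4/3  -2/3 ]
  [ 0  0    1    -2 ]
ρ2 ← ρ2 − 4/3·ρ3
  [ 1  0  0   1 ]
  [ 0  1  0   2 ]
  [ 0  0  1  -2 ]
Pivot columns are the columns containing a leading 1.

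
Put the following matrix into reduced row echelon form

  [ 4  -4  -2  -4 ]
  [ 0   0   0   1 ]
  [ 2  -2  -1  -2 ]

[[1, -1, -1/2, 0], [0, 0, 0, 1], [0, 0, 0, 0]]

R1 → 1/4·R1
  [ 1  -1  -1/2  -1 ]
  [ 0   0     0   1 ]
  [ 2  -2    -1  -2 ]
R3 → R3 − 2·R1
  [ 1  -1  -1/2  -1 ]
  [ 0   0     0   1 ]
  [ 0   0     0   0 ]
R1 → R1 + R2
  [ 1  -1  -1/2  0 ]
  [ 0   0     0  1 ]
  [ 0   0     0  0 ]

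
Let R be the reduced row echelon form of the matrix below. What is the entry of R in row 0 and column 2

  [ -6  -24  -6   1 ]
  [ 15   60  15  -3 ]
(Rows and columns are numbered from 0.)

r1 := -1/6·r1
  [  1   4   1  -1/6 ]
  [ 15  60  15    -3 ]
r2 := r2 − 15·r1
  [ 1  4  1  -1/6 ]
  [ 0  0  0  -1/2 ]
r2 := -2·r2
  [ 1  4  1  -1/6 ]
  [ 0  0  0     1 ]
r1 := r1 + 1/6·r2
  [ 1  4  1  0 ]
  [ 0  0  0  1 ]

1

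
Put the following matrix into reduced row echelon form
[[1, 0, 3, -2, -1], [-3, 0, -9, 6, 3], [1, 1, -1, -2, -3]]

[[1, 0, 3, -2, -1], [0, 1, -4, 0, -2], [0, 0, 0, 0, 0]]

ρ2 ← ρ2 + 3·ρ1
  [ 1  0   3  -2  -1 ]
  [ 0  0   0   0   0 ]
  [ 1  1  -1  -2  -3 ]
ρ3 ← ρ3 − ρ1
  [ 1  0   3  -2  -1 ]
  [ 0  0   0   0   0 ]
  [ 0  1  -4   0  -2 ]
ρ2 ↔ ρ3
  [ 1  0   3  -2  -1 ]
  [ 0  1  -4   0  -2 ]
  [ 0  0   0   0   0 ]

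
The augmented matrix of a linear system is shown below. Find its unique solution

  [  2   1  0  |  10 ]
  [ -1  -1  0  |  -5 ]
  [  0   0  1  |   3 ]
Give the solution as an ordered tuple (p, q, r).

R1 → 1/2·R1
R2 → R2 + R1
R2 → -2·R2
R1 → R1 − 1/2·R2
Reading off the last column: p = 5, q = 0, r = 3.

(5, 0, 3)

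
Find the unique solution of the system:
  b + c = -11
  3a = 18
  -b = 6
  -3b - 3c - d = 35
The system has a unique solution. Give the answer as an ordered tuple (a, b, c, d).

(6, -6, -5, -2)

Form the augmented matrix and row-reduce:
  [ 0   1   1   0  |  -11 ]
  [ 3   0   0   0  |   18 ]
  [ 0  -1   0   0  |    6 ]
  [ 0  -3  -3  -1  |   35 ]
r1 <-> r2
  [ 3   0   0   0  |   18 ]
  [ 0   1   1   0  |  -11 ]
  [ 0  -1   0   0  |    6 ]
  [ 0  -3  -3  -1  |   35 ]
r1 → 1/3·r1
  [ 1   0   0   0  |    6 ]
  [ 0   1   1   0  |  -11 ]
  [ 0  -1   0   0  |    6 ]
  [ 0  -3  -3  -1  |   35 ]
r3 → r3 + r2
  [ 1   0   0   0  |    6 ]
  [ 0   1   1   0  |  -11 ]
  [ 0   0   1   0  |   -5 ]
  [ 0  -3  -3  -1  |   35 ]
r4 → r4 + 3·r2
  [ 1  0  0   0  |    6 ]
  [ 0  1  1   0  |  -11 ]
  [ 0  0  1   0  |   -5 ]
  [ 0  0  0  -1  |    2 ]
r4 → -1·r4
  [ 1  0  0  0  |    6 ]
  [ 0  1  1  0  |  -11 ]
  [ 0  0  1  0  |   -5 ]
  [ 0  0  0  1  |   -2 ]
r2 → r2 − r3
  [ 1  0  0  0  |   6 ]
  [ 0  1  0  0  |  -6 ]
  [ 0  0  1  0  |  -5 ]
  [ 0  0  0  1  |  -2 ]
Reading off the last column: a = 6, b = -6, c = -5, d = -2.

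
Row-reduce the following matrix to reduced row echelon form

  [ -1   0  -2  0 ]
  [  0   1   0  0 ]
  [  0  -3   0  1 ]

[[1, 0, 2, 0], [0, 1, 0, 0], [0, 0, 0, 1]]

ρ1 → -1·ρ1
  [ 1   0  2  0 ]
  [ 0   1  0  0 ]
  [ 0  -3  0  1 ]
ρ3 → ρ3 + 3·ρ2
  [ 1  0  2  0 ]
  [ 0  1  0  0 ]
  [ 0  0  0  1 ]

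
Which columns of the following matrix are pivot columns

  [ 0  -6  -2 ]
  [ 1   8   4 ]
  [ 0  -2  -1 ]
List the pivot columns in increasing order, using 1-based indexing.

1, 2, 3

ρ1 <-> ρ2
ρ2 -> -1/6·ρ2
ρ3 -> ρ3 + 2·ρ2
ρ3 -> -3·ρ3
ρ2 -> ρ2 − 1/3·ρ3
ρ1 -> ρ1 − 4·ρ3
ρ1 -> ρ1 − 8·ρ2
Pivot columns are the columns containing a leading 1.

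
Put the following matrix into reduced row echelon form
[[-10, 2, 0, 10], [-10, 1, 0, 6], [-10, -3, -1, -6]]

[[1, 0, 0, -1/5], [0, 1, 0, 4], [0, 0, 1, -4]]

R1 := -1/10·R1
  [   1  -1/5   0  -1 ]
  [ -10     1   0   6 ]
  [ -10    -3  -1  -6 ]
R2 := R2 + 10·R1
  [   1  -1/5   0  -1 ]
  [   0    -1   0  -4 ]
  [ -10    -3  -1  -6 ]
R3 := R3 + 10·R1
  [ 1  -1/5   0   -1 ]
  [ 0    -1   0   -4 ]
  [ 0    -5  -1  -16 ]
R2 := -1·R2
  [ 1  -1/5   0   -1 ]
  [ 0     1   0    4 ]
  [ 0    -5  -1  -16 ]
R3 := R3 + 5·R2
  [ 1  -1/5   0  -1 ]
  [ 0     1   0   4 ]
  [ 0     0  -1   4 ]
R3 := -1·R3
  [ 1  -1/5  0  -1 ]
  [ 0     1  0   4 ]
  [ 0     0  1  -4 ]
R1 := R1 + 1/5·R2
  [ 1  0  0  -1/5 ]
  [ 0  1  0     4 ]
  [ 0  0  1    -4 ]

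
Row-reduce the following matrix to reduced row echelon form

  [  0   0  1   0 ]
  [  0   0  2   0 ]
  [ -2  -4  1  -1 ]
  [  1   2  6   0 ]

Swap R1 and R3.
  [ -2  -4  1  -1 ]
  [  0   0  2   0 ]
  [  0   0  1   0 ]
  [  1   2  6   0 ]
Multiply R1 by -1/2.
  [ 1  2  -1/2  1/2 ]
  [ 0  0     2    0 ]
  [ 0  0     1    0 ]
  [ 1  2     6    0 ]
Subtract R1 from R4.
  [ 1  2  -1/2   1/2 ]
  [ 0  0     2     0 ]
  [ 0  0     1     0 ]
  [ 0  0  13/2  -1/2 ]
Multiply R2 by 1/2.
  [ 1  2  -1/2   1/2 ]
  [ 0  0     1     0 ]
  [ 0  0     1     0 ]
  [ 0  0  13/2  -1/2 ]
Subtract R2 from R3.
  [ 1  2  -1/2   1/2 ]
  [ 0  0     1     0 ]
  [ 0  0     0     0 ]
  [ 0  0  13/2  -1/2 ]
Subtract 13/2 times R2 from R4.
  [ 1  2  -1/2   1/2 ]
  [ 0  0     1     0 ]
  [ 0  0     0     0 ]
  [ 0  0     0  -1/2 ]
Swap R3 and R4.
  [ 1  2  -1/2   1/2 ]
  [ 0  0     1     0 ]
  [ 0  0     0  -1/2 ]
  [ 0  0     0     0 ]
Multiply R3 by -2.
  [ 1  2  -1/2  1/2 ]
  [ 0  0     1    0 ]
  [ 0  0     0    1 ]
  [ 0  0     0    0 ]
Subtract 1/2 times R3 from R1.
  [ 1  2  -1/2  0 ]
  [ 0  0     1  0 ]
  [ 0  0     0  1 ]
  [ 0  0     0  0 ]
Add 1/2 times R2 to R1.
  [ 1  2  0  0 ]
  [ 0  0  1  0 ]
  [ 0  0  0  1 ]
  [ 0  0  0  0 ]

[[1, 2, 0, 0], [0, 0, 1, 0], [0, 0, 0, 1], [0, 0, 0, 0]]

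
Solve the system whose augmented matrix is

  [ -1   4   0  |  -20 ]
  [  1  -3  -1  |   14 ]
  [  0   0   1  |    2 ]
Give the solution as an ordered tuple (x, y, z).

(4, -4, 2)

R1 ← -1·R1
  [ 1  -4   0  |  20 ]
  [ 1  -3  -1  |  14 ]
  [ 0   0   1  |   2 ]
R2 ← R2 − R1
  [ 1  -4   0  |  20 ]
  [ 0   1  -1  |  -6 ]
  [ 0   0   1  |   2 ]
R2 ← R2 + R3
  [ 1  -4  0  |  20 ]
  [ 0   1  0  |  -4 ]
  [ 0   0  1  |   2 ]
R1 ← R1 + 4·R2
  [ 1  0  0  |   4 ]
  [ 0  1  0  |  -4 ]
  [ 0  0  1  |   2 ]
Reading off the last column: x = 4, y = -4, z = 2.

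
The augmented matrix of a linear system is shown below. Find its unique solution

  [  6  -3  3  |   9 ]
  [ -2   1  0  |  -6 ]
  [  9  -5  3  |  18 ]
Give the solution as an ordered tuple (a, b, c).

R1 → 1/6·R1
R2 → R2 + 2·R1
R3 → R3 − 9·R1
R2 ↔ R3
R2 → -2·R2
R2 → R2 − 3·R3
R1 → R1 − 1/2·R3
R1 → R1 + 1/2·R2
Reading off the last column: a = 3, b = 0, c = -3.

(3, 0, -3)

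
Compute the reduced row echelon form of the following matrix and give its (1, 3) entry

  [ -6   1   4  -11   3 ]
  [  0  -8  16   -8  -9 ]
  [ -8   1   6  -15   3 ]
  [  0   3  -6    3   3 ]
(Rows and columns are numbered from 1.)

R1 → -1/6·R1
  [  1  -1/6  -2/3  11/6  -1/2 ]
  [  0    -8    16    -8    -9 ]
  [ -8     1     6   -15     3 ]
  [  0     3    -6     3     3 ]
R3 → R3 + 8·R1
  [ 1  -1/6  -2/3  11/6  -1/2 ]
  [ 0    -8    16    -8    -9 ]
  [ 0  -1/3   2/3  -1/3    -1 ]
  [ 0     3    -6     3     3 ]
R2 → -1/8·R2
  [ 1  -1/6  -2/3  11/6  -1/2 ]
  [ 0     1    -2     1   9/8 ]
  [ 0  -1/3   2/3  -1/3    -1 ]
  [ 0     3    -6     3     3 ]
R3 → R3 + 1/3·R2
  [ 1  -1/6  -2/3  11/6  -1/2 ]
  [ 0     1    -2     1   9/8 ]
  [ 0     0     0     0  -5/8 ]
  [ 0     3    -6     3     3 ]
R4 → R4 − 3·R2
  [ 1  -1/6  -2/3  11/6  -1/2 ]
  [ 0     1    -2     1   9/8 ]
  [ 0     0     0     0  -5/8 ]
  [ 0     0     0     0  -3/8 ]
R3 → -8/5·R3
  [ 1  -1/6  -2/3  11/6  -1/2 ]
  [ 0     1    -2     1   9/8 ]
  [ 0     0     0     0     1 ]
  [ 0     0     0     0  -3/8 ]
R4 → R4 + 3/8·R3
  [ 1  -1/6  -2/3  11/6  -1/2 ]
  [ 0     1    -2     1   9/8 ]
  [ 0     0     0     0     1 ]
  [ 0     0     0     0     0 ]
R2 → R2 − 9/8·R3
  [ 1  -1/6  -2/3  11/6  -1/2 ]
  [ 0     1    -2     1     0 ]
  [ 0     0     0     0     1 ]
  [ 0     0     0     0     0 ]
R1 → R1 + 1/2·R3
  [ 1  -1/6  -2/3  11/6  0 ]
  [ 0     1    -2     1  0 ]
  [ 0     0     0     0  1 ]
  [ 0     0     0     0  0 ]
R1 → R1 + 1/6·R2
  [ 1  0  -1  2  0 ]
  [ 0  1  -2  1  0 ]
  [ 0  0   0  0  1 ]
  [ 0  0   0  0  0 ]

-1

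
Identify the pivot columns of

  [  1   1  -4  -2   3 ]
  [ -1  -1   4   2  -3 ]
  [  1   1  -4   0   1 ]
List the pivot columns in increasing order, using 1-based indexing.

1, 4

ρ2 → ρ2 + ρ1
ρ3 → ρ3 − ρ1
ρ2 <=> ρ3
ρ2 → 1/2·ρ2
ρ1 → ρ1 + 2·ρ2
Pivot columns are the columns containing a leading 1.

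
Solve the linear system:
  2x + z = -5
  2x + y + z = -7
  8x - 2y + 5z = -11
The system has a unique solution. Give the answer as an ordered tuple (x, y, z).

(-5, -2, 5)

Form the augmented matrix and row-reduce:
  [ 2   0  1  |   -5 ]
  [ 2   1  1  |   -7 ]
  [ 8  -2  5  |  -11 ]
R1 ← 1/2·R1
  [ 1   0  1/2  |  -5/2 ]
  [ 2   1    1  |    -7 ]
  [ 8  -2    5  |   -11 ]
R2 ← R2 − 2·R1
  [ 1   0  1/2  |  -5/2 ]
  [ 0   1    0  |    -2 ]
  [ 8  -2    5  |   -11 ]
R3 ← R3 − 8·R1
  [ 1   0  1/2  |  -5/2 ]
  [ 0   1    0  |    -2 ]
  [ 0  -2    1  |     9 ]
R3 ← R3 + 2·R2
  [ 1  0  1/2  |  -5/2 ]
  [ 0  1    0  |    -2 ]
  [ 0  0    1  |     5 ]
R1 ← R1 − 1/2·R3
  [ 1  0  0  |  -5 ]
  [ 0  1  0  |  -2 ]
  [ 0  0  1  |   5 ]
Reading off the last column: x = -5, y = -2, z = 5.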